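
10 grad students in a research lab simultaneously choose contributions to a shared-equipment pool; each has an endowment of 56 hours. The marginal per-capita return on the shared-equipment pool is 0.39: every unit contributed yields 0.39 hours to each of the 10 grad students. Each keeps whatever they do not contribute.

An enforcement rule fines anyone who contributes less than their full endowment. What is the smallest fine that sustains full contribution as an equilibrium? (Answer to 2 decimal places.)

Given the others contribute fully, the best deviation is to contribute 0 (any partial contribution still incurs the fine and gives up units whose private return 0.39 is below 1).
Deviating from 56 to 0 saves 56 hours but forfeits the deviator's share of the drop in the shared-equipment pool: 0.39 × 56 = 21.84.
So the deviation gain is 56 − 21.84 = 34.16, and the fine must be at least 34.16 hours to wipe it out.

34.16 hours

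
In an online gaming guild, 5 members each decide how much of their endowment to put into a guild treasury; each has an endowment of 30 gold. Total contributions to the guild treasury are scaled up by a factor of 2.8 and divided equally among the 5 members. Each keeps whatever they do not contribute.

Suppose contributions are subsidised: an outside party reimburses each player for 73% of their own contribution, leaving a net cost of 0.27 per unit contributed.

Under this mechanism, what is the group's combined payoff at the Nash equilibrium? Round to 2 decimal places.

The effective private return per unit is now (2.8/5) / 0.27 = 2.0741 > 1, so every player's dominant strategy flips to full contribution.
At the Nash equilibrium everyone contributes 30. Group total payoff = 5 × (30 × 0.73 + 2.8 × 30) = 529.50.

529.50 gold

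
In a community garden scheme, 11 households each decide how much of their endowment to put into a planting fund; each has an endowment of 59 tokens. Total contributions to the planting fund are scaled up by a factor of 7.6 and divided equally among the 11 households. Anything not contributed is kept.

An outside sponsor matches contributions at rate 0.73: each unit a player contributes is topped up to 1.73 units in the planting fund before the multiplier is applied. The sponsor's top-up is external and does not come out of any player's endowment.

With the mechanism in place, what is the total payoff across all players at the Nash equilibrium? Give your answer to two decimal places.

8533.05 tokens

Under the mechanism each unit contributed yields 7.6 × 1.73 / 11 = 1.1953 back to its contributor per unit of net cost, which exceeds 1, making full contribution the dominant choice for everyone.
So the Nash equilibrium is full contribution by all 11; the group earns 7.6 × 1.73 × 649 = 8533.05.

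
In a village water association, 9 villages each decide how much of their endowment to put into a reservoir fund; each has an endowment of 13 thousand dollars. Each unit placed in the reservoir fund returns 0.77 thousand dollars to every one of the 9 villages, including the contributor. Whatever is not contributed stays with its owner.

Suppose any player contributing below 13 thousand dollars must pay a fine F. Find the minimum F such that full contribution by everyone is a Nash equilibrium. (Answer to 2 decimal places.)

Given the others contribute fully, the best deviation is to contribute 0 (any partial contribution still incurs the fine and gives up units whose private return 0.77 is below 1).
Deviating from 13 to 0 saves 13 thousand dollars but forfeits the deviator's share of the drop in the reservoir fund: 0.77 × 13 = 10.01.
So the deviation gain is 13 − 10.01 = 2.99, and the fine must be at least 2.99 thousand dollars to wipe it out.

2.99 thousand dollars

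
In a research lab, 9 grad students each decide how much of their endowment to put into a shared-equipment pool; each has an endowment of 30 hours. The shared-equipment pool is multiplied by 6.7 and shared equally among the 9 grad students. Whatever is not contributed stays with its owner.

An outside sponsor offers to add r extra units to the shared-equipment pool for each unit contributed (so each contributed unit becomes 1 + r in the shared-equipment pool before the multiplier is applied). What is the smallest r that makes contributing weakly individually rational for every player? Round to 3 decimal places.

0.343

With matching at rate r, one contributed unit becomes (1 + r) in the shared-equipment pool and returns 6.7 × (1 + r) / 9 to the contributor.
Setting this equal to 1: 1 + r = 9/6.7 = 1.3433.
So the minimum matching rate is r = 1.3433 − 1 = 0.343.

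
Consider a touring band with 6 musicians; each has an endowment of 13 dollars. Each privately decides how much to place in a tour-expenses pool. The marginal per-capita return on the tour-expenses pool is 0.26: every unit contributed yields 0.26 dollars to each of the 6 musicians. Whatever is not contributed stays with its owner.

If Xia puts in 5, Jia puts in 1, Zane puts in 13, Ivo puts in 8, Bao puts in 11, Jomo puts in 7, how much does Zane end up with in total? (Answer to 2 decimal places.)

11.70 dollars

Total contributed: 5 + 1 + 13 + 8 + 11 + 7 = 45.
Each receives 0.26 × 45 = 11.70 from the tour-expenses pool.
Zane keeps 13 − 13 = 0, so Zane's payoff is 0 + 11.70 = 11.70.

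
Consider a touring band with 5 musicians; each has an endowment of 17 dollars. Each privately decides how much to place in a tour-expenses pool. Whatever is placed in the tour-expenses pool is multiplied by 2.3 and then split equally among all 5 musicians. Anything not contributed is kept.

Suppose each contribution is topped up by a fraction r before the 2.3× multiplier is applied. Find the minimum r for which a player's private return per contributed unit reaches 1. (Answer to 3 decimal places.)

With matching at rate r, one contributed unit becomes (1 + r) in the tour-expenses pool and returns 2.3 × (1 + r) / 5 to the contributor.
Setting this equal to 1: 1 + r = 5/2.3 = 2.1739.
So the minimum matching rate is r = 2.1739 − 1 = 1.174.

1.174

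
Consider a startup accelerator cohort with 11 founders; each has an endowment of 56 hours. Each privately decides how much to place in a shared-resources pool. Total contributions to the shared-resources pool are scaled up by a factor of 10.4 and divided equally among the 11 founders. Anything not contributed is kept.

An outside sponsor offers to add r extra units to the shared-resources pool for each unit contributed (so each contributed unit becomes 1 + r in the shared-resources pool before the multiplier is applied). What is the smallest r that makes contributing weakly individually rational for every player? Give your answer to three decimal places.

0.058

With matching at rate r, one contributed unit becomes (1 + r) in the shared-resources pool and returns 10.4 × (1 + r) / 11 to the contributor.
Setting this equal to 1: 1 + r = 11/10.4 = 1.0577.
So the minimum matching rate is r = 1.0577 − 1 = 0.058.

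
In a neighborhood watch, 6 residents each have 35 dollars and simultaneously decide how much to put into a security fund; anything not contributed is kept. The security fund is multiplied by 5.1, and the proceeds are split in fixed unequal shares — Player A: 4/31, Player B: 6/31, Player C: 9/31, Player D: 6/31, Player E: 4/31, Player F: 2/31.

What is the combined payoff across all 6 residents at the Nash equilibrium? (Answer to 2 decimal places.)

353.50 dollars

Player j's private return per contributed unit is 5.1 × (j's share). Contributing is weakly dominant for j when that share is at least 1/5.1 = 0.1961, and contributing 0 is dominant otherwise.
The only share above 0.1961 is Player C's 9/31, contributing 35; the remaining 5 contribute 0. Total contributed: 35.
The security fund pays out 5.1 × 35 = 178.50 in total (split across the unequal shares, but the aggregate is all that matters for the group sum).
The 5 free-riders keep 35 each, adding 175. Group total = 175 + 178.50 = 353.50.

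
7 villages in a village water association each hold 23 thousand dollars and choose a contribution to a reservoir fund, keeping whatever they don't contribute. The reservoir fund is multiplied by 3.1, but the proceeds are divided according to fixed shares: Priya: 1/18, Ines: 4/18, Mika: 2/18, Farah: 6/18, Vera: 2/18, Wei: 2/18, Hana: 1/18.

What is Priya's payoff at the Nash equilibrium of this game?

A player with share s gets back 3.1·s per unit contributed, so full contribution is dominant for anyone with s > 1/3.1 = 0.3226 and zero contribution is dominant for anyone below.
The only share above 0.3226 is Farah's 6/18, contributing 23; the remaining 6 contribute 0. Total contributed: 23.
Priya keeps 23 and receives 3.1 × 23 × 1/18 = 3.96 from the reservoir fund, for a payoff of 26.96.

26.96 thousand dollars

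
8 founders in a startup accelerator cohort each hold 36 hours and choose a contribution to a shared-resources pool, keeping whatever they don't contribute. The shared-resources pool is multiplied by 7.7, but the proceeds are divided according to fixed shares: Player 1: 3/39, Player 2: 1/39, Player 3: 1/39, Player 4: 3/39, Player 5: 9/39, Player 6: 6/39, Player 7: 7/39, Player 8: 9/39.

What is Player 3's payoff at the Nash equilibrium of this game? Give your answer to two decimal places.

For player j, contributing a unit is worthwhile iff 7.7 × (j's share) ≥ 1, i.e. iff j's share is at least 0.1299.
Player 5, Player 6, Player 7 and Player 8 clear that bar, contributing 36 each; the remaining 4 contribute 0. Total contributed: 144.
Player 3 keeps 36 and receives 7.7 × 144 × 1/39 = 28.43 from the shared-resources pool, for a payoff of 64.43.

64.43 hours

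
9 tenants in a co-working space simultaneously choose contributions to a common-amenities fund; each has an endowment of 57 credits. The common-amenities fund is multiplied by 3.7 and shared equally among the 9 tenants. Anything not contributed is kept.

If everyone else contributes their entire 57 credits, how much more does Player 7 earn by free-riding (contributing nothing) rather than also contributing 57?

33.57 credits

Switching from a contribution of 57 to 0 lets Player 7 keep an extra 57 credits, but lowers the common-amenities fund by 57, which costs Player 7 their own share of that drop: 3.7/9 × 57 = 23.43.
Net gain = 57 − 23.43 = 33.57. The private return per contributed unit (0.4111) is below 1, so free-riding is indeed the best response regardless of what the others do.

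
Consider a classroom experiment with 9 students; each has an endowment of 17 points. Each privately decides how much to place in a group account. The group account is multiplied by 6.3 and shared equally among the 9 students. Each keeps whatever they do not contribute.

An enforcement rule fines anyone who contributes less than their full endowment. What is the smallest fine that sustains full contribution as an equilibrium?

Given the others contribute fully, the best deviation is to contribute 0 (any partial contribution still incurs the fine and gives up units whose private return 0.7000 is below 1).
Deviating from 17 to 0 saves 17 points but forfeits the deviator's share of the drop in the group account: 6.3/9 × 17 = 11.90.
So the deviation gain is 17 − 11.90 = 5.10, and the fine must be at least 5.10 points to wipe it out.

5.10 points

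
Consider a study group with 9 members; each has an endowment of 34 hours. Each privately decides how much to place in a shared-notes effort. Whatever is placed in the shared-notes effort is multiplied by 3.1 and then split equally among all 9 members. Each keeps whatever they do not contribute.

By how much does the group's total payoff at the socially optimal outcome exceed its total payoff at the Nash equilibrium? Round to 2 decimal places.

642.60 hours

Each contributed unit returns 3.1/9 = 0.3444 to its contributor — below 1 — so contributing 0 is dominant for every player. At the Nash equilibrium everyone keeps their 34, and the group total is 9 × 34 = 306.
Each contributed unit returns 3.100 to the group as a whole (0.3444 to each of 9 players), which exceeds 1, so the social optimum is full contribution: group total = 3.100 × 306 = 948.60.
Efficiency loss = 948.60 − 306 = 642.60.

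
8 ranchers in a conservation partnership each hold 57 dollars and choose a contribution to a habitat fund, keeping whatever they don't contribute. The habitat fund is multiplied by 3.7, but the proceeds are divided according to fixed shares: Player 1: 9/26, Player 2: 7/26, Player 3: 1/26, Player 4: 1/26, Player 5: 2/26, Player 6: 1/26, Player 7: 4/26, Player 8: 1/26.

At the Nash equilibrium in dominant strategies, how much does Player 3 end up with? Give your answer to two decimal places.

Each unit j contributes comes back to j as 3.7 × (j's share), so j prefers to contribute only if that share exceeds 1/3.7 = 0.2703; otherwise keeping the unit dominates.
Only Player 1 (9/26) clears that bar, contributing 57; the remaining 7 contribute 0. Total contributed: 57.
Player 3 keeps 57 and receives 3.7 × 57 × 1/26 = 8.11 from the habitat fund, for a payoff of 65.11.

65.11 dollars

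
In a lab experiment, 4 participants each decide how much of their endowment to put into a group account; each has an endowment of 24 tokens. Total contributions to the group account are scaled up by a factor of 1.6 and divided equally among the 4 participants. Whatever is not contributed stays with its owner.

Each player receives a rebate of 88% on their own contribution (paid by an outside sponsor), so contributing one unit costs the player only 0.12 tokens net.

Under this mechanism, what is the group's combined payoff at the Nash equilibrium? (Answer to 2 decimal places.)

238.08 tokens

With the mechanism, a contributed unit returns (1.6/4) / 0.12 = 3.3333 per unit of net cost to the contributor — now above 1 — so contributing fully is weakly dominant for every player.
At the Nash equilibrium everyone contributes 24. Group total payoff = 4 × (24 × 0.88 + 1.6 × 24) = 238.08.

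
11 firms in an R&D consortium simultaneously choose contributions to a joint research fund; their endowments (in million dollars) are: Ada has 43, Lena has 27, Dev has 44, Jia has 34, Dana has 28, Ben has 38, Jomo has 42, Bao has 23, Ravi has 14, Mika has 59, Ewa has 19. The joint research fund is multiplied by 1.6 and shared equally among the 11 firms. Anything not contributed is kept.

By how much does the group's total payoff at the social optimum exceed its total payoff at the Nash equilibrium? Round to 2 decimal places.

222.60 million dollars

The private return per contributed unit is 1.6/11 = 0.1455 < 1 for every player regardless of endowment, so the Nash equilibrium is zero contribution and the group total is Σ E_j = 43 + 27 + 44 + 34 + 28 + 38 + 42 + 23 + 14 + 59 + 19 = 371.
Each contributed unit returns 1.600 to the group, so the social optimum is full contribution by everyone: group total = 1.600 × 371 = 593.60.
Efficiency loss = (1.600 − 1) × 371 = 222.60.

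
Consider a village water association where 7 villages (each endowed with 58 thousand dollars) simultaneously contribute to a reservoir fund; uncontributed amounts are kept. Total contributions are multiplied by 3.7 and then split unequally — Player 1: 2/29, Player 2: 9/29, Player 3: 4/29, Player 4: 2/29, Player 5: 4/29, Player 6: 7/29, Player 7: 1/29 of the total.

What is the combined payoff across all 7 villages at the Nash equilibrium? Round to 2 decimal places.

A player with share s gets back 3.7·s per unit contributed, so full contribution is dominant for anyone with s > 1/3.7 = 0.2703 and zero contribution is dominant for anyone below.
Only Player 2 (9/29) clears that bar, contributing 58; the remaining 6 contribute 0. Total contributed: 58.
The reservoir fund pays out 3.7 × 58 = 214.60 in total (split across the unequal shares, but the aggregate is all that matters for the group sum).
The 6 free-riders keep 58 each, adding 348. Group total = 348 + 214.60 = 562.60.

562.60 thousand dollars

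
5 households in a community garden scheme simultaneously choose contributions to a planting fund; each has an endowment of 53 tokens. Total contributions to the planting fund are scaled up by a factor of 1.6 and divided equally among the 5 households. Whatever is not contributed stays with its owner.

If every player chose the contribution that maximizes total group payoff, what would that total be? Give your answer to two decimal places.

424.00 tokens

Each contributed unit returns 1.600 to the group as a whole (0.3200 to each of 5 players), which exceeds 1, so the social optimum is full contribution: group total = 1.600 × 265 = 424.00.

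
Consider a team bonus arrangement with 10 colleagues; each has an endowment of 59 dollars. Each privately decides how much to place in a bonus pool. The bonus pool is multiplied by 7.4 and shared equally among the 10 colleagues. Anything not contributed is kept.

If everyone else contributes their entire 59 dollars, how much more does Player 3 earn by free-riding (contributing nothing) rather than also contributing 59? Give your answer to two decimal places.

15.34 dollars

Switching from a contribution of 59 to 0 lets Player 3 keep an extra 59 dollars, but lowers the bonus pool by 59, which costs Player 3 their own share of that drop: 7.4/10 × 59 = 43.66.
Net gain = 59 − 43.66 = 15.34. The private return per contributed unit (0.7400) is below 1, so free-riding is indeed the best response regardless of what the others do.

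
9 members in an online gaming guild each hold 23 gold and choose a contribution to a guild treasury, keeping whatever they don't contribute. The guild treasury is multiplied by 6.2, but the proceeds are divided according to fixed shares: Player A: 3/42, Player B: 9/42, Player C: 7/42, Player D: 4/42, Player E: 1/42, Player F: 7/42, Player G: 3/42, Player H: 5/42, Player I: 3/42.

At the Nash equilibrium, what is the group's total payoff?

A player with share s gets back 6.2·s per unit contributed, so full contribution is dominant for anyone with s > 1/6.2 = 0.1613 and zero contribution is dominant for anyone below.
Player B, Player C and Player F are above the threshold, contributing 23 each; the remaining 6 contribute 0. Total contributed: 69.
The guild treasury pays out 6.2 × 69 = 427.80 in total (split across the unequal shares, but the aggregate is all that matters for the group sum).
The 6 free-riders keep 23 each, adding 138. Group total = 138 + 427.80 = 565.80.

565.80 gold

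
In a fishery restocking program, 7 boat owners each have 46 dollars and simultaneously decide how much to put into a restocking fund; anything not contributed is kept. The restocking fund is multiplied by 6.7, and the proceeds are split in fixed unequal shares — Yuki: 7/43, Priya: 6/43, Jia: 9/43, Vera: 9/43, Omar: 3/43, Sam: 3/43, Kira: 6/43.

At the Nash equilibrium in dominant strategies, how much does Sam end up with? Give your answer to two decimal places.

For player j, contributing a unit is worthwhile iff 6.7 × (j's share) ≥ 1, i.e. iff j's share is at least 0.1493.
Yuki, Jia and Vera clear that bar, contributing 46 each; the remaining 4 contribute 0. Total contributed: 138.
Sam keeps 46 and receives 6.7 × 138 × 3/43 = 64.51 from the restocking fund, for a payoff of 110.51.

110.51 dollars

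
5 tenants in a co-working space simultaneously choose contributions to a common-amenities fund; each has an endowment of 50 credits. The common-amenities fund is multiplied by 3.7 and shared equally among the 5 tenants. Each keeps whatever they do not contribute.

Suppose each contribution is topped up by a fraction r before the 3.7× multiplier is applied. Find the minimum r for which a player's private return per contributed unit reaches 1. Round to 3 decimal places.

0.351

With matching at rate r, one contributed unit becomes (1 + r) in the common-amenities fund and returns 3.7 × (1 + r) / 5 to the contributor.
Setting this equal to 1: 1 + r = 5/3.7 = 1.3514.
So the minimum matching rate is r = 1.3514 − 1 = 0.351.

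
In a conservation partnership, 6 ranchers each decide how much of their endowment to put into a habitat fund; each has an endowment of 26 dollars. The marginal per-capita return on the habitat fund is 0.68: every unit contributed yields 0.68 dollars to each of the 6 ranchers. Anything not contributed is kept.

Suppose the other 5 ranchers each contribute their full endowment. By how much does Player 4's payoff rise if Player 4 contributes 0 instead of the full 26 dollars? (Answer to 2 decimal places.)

8.32 dollars

Switching from a contribution of 26 to 0 lets Player 4 keep an extra 26 dollars, but lowers the habitat fund by 26, which costs Player 4 their own share of that drop: 0.68 × 26 = 17.68.
Net gain = 26 − 17.68 = 8.32. The private return per contributed unit (0.68) is below 1, so free-riding is indeed the best response regardless of what the others do.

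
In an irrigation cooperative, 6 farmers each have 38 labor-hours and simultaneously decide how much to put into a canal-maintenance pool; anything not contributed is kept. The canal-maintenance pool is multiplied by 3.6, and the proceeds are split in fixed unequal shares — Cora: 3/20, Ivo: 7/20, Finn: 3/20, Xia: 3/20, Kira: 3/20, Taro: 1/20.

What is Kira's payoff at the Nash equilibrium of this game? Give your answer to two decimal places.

58.52 labor-hours

A player with share s gets back 3.6·s per unit contributed, so full contribution is dominant for anyone with s > 1/3.6 = 0.2778 and zero contribution is dominant for anyone below.
The only share above 0.2778 is Ivo's 7/20, contributing 38; the remaining 5 contribute 0. Total contributed: 38.
Kira keeps 38 and receives 3.6 × 38 × 3/20 = 20.52 from the canal-maintenance pool, for a payoff of 58.52.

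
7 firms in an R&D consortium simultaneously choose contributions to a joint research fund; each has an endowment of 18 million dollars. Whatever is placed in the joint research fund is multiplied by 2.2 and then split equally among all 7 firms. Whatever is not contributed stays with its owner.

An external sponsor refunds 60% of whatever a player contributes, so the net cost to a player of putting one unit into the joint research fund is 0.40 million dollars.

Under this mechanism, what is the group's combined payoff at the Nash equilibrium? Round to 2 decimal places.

With the mechanism, a contributed unit returns (2.2/7) / 0.40 = 0.7857 per unit of net cost — still below 1 — so contributing 0 remains dominant for every player.
Everyone keeps their endowment and the group total is 7 × 18 = 126.

126.00 million dollars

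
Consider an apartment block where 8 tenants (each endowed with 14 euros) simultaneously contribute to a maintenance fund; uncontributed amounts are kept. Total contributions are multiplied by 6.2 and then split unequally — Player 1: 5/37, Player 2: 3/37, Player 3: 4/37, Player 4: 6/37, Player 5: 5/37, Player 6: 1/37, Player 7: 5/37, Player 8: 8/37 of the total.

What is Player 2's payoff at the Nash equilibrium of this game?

28.08 euros

A player with share s gets back 6.2·s per unit contributed, so full contribution is dominant for anyone with s > 1/6.2 = 0.1613 and zero contribution is dominant for anyone below.
The shares above 0.1613 belong to Player 4 and Player 8, contributing 14 each; the remaining 6 contribute 0. Total contributed: 28.
Player 2 keeps 14 and receives 6.2 × 28 × 3/37 = 14.08 from the maintenance fund, for a payoff of 28.08.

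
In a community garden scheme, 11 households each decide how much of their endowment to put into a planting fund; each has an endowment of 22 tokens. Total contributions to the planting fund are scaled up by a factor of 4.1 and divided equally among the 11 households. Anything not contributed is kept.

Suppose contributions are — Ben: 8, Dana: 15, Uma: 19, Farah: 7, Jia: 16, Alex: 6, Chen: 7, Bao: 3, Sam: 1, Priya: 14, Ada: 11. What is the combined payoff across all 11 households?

573.70 tokens

Total contributed: 8 + 15 + 19 + 7 + 16 + 6 + 7 + 3 + 1 + 14 + 11 = 107; total kept: 11 × 22 − 107 = 135.
The planting fund pays out 4.1 × 107 = 438.70 in aggregate.
Group total = 135 + 438.70 = 573.70.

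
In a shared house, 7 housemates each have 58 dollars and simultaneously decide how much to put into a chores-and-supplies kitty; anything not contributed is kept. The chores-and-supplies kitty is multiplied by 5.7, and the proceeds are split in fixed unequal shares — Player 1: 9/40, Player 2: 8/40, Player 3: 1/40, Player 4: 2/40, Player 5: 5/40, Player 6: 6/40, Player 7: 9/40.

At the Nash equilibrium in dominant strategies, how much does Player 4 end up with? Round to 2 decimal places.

Each unit j contributes comes back to j as 5.7 × (j's share), so j prefers to contribute only if that share exceeds 1/5.7 = 0.1754; otherwise keeping the unit dominates.
Player 1, Player 2 and Player 7 are above the threshold, contributing 58 each; the remaining 4 contribute 0. Total contributed: 174.
Player 4 keeps 58 and receives 5.7 × 174 × 2/40 = 49.59 from the chores-and-supplies kitty, for a payoff of 107.59.

107.59 dollars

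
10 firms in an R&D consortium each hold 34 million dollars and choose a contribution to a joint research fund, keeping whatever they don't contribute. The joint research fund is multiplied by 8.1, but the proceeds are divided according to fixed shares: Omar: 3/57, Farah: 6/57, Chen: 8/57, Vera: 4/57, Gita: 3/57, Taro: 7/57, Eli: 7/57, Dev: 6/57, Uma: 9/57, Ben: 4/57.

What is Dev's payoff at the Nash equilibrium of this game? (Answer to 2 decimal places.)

91.98 million dollars

Player j's private return per contributed unit is 8.1 × (j's share). Contributing is weakly dominant for j when that share is at least 1/8.1 = 0.1235, and contributing 0 is dominant otherwise.
Chen and Uma clear that bar, contributing 34 each; the remaining 8 contribute 0. Total contributed: 68.
Dev keeps 34 and receives 8.1 × 68 × 6/57 = 57.98 from the joint research fund, for a payoff of 91.98.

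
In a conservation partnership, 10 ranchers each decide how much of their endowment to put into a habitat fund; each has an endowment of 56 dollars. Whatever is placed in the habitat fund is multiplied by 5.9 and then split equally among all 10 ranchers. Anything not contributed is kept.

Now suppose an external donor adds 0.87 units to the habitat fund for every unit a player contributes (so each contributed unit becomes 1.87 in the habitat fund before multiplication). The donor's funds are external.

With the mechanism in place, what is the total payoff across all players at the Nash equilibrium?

With the mechanism, a contributed unit returns 5.9 × 1.87 / 10 = 1.1033 per unit of net cost to the contributor — now above 1 — so contributing fully is weakly dominant for every player.
At the Nash equilibrium everyone contributes 56. Group total payoff = 5.9 × 1.87 × 560 = 6178.48.

6178.48 dollars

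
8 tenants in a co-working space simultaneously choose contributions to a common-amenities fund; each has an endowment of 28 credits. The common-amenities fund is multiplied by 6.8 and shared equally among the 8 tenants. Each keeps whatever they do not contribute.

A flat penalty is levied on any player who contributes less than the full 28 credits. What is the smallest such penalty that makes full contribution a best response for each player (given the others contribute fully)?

Given the others contribute fully, the best deviation is to contribute 0 (any partial contribution still incurs the fine and gives up units whose private return 0.8500 is below 1).
Deviating from 28 to 0 saves 28 credits but forfeits the deviator's share of the drop in the common-amenities fund: 6.8/8 × 28 = 23.80.
So the deviation gain is 28 − 23.80 = 4.20, and the fine must be at least 4.20 credits to wipe it out.

4.20 credits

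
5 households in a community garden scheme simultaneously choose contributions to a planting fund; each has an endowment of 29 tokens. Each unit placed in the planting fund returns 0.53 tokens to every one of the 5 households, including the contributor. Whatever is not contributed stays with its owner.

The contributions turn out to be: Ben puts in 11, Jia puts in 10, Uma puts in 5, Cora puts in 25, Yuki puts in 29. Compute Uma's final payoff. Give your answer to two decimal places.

66.40 tokens

Total contributed: 11 + 10 + 5 + 25 + 29 = 80.
Each receives 0.53 × 80 = 42.40 from the planting fund.
Uma keeps 29 − 5 = 24, so Uma's payoff is 24 + 42.40 = 66.40.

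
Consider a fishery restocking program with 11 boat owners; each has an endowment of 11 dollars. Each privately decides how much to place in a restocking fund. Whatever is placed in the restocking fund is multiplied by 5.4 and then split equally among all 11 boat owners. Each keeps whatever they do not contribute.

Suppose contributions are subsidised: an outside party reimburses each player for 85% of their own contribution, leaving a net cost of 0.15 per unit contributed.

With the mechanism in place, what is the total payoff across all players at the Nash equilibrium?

756.25 dollars

Under the mechanism each unit contributed yields (5.4/11) / 0.15 = 3.2727 back to its contributor per unit of net cost, which exceeds 1, making full contribution the dominant choice for everyone.
So the Nash equilibrium is full contribution by all 11; the group earns 11 × (11 × 0.85 + 5.4 × 11) = 756.25.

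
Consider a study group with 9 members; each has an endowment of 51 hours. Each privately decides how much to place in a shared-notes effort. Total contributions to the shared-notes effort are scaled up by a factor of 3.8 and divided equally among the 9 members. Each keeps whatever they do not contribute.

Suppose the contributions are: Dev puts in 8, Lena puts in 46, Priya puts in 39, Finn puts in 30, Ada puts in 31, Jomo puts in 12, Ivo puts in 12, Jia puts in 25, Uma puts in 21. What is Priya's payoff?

106.58 hours

Total contributed: 8 + 46 + 39 + 30 + 31 + 12 + 12 + 25 + 21 = 224.
Each receives 3.8 × 224 / 9 = 94.58 from the shared-notes effort.
Priya keeps 51 − 39 = 12, so Priya's payoff is 12 + 94.58 = 106.58.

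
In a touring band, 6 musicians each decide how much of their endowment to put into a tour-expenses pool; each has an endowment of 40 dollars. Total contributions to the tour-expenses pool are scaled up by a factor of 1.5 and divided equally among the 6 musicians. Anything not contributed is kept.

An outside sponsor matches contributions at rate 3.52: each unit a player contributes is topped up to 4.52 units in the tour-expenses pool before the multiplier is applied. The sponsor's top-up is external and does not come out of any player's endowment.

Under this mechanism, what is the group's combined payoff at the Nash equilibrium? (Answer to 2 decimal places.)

1627.20 dollars

Under the mechanism each unit contributed yields 1.5 × 4.52 / 6 = 1.1300 back to its contributor per unit of net cost, which exceeds 1, making full contribution the dominant choice for everyone.
So the Nash equilibrium is full contribution by all 6; the group earns 1.5 × 4.52 × 240 = 1627.20.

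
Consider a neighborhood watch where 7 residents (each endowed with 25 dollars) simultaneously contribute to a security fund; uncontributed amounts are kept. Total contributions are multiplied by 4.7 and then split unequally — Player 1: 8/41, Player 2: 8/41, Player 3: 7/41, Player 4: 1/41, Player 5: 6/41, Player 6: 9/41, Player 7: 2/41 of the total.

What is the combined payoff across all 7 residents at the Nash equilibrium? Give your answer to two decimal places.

For player j, contributing a unit is worthwhile iff 4.7 × (j's share) ≥ 1, i.e. iff j's share is at least 0.2128.
Player 6 alone (share 9/41) is above the threshold, contributing 25; the remaining 6 contribute 0. Total contributed: 25.
The security fund pays out 4.7 × 25 = 117.50 in total (split across the unequal shares, but the aggregate is all that matters for the group sum).
The 6 free-riders keep 25 each, adding 150. Group total = 150 + 117.50 = 267.50.

267.50 dollars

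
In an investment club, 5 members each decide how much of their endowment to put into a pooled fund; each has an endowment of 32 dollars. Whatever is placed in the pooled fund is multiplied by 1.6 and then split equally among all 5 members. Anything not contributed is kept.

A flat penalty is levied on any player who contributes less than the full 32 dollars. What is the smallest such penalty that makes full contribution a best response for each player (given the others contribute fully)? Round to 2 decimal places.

21.76 dollars

Given the others contribute fully, the best deviation is to contribute 0 (any partial contribution still incurs the fine and gives up units whose private return 0.3200 is below 1).
Deviating from 32 to 0 saves 32 dollars but forfeits the deviator's share of the drop in the pooled fund: 1.6/5 × 32 = 10.24.
So the deviation gain is 32 − 10.24 = 21.76, and the fine must be at least 21.76 dollars to wipe it out.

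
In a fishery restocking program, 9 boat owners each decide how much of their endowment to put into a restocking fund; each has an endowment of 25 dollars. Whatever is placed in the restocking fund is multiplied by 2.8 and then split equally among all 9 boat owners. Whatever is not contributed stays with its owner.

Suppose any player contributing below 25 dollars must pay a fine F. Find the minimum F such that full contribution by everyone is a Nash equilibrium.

17.22 dollars

Given the others contribute fully, the best deviation is to contribute 0 (any partial contribution still incurs the fine and gives up units whose private return 0.3111 is below 1).
Deviating from 25 to 0 saves 25 dollars but forfeits the deviator's share of the drop in the restocking fund: 2.8/9 × 25 = 7.78.
So the deviation gain is 25 − 7.78 = 17.22, and the fine must be at least 17.22 dollars to wipe it out.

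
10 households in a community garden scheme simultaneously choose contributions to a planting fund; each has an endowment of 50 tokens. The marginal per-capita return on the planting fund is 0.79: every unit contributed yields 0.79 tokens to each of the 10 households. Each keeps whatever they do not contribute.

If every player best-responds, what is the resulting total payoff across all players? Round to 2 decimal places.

500.00 tokens

The private return per contributed unit is 0.79 < 1, so contributing 0 is dominant for every player. At the Nash equilibrium everyone keeps their 50, and the group total is 10 × 50 = 500.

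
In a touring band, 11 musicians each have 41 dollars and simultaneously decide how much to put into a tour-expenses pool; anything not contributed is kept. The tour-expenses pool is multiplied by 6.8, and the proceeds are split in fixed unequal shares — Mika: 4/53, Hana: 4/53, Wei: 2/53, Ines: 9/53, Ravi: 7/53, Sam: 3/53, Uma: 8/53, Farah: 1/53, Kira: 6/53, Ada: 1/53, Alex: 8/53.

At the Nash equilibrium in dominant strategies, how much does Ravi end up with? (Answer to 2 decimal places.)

Player j's private return per contributed unit is 6.8 × (j's share). Contributing is weakly dominant for j when that share is at least 1/6.8 = 0.1471, and contributing 0 is dominant otherwise.
Ines, Uma and Alex clear that bar, contributing 41 each; the remaining 8 contribute 0. Total contributed: 123.
Ravi keeps 41 and receives 6.8 × 123 × 7/53 = 110.47 from the tour-expenses pool, for a payoff of 151.47.

151.47 dollars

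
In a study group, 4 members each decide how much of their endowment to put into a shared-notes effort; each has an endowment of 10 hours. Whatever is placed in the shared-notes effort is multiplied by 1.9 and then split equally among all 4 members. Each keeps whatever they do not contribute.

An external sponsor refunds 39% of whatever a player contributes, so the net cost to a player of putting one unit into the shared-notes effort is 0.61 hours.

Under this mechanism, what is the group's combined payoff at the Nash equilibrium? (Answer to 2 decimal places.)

Even with the mechanism, each unit contributed returns only (1.9/4) / 0.61 = 0.7787 per unit of net cost, so contributing nothing is still dominant.
At the Nash equilibrium no one contributes; group total payoff = 4 × 10 = 40.

40.00 hours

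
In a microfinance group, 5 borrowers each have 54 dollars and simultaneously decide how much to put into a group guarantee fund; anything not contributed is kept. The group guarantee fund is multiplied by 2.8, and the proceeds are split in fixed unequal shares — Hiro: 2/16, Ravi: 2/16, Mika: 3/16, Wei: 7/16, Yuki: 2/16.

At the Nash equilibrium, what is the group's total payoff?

367.20 dollars

Player j's private return per contributed unit is 2.8 × (j's share). Contributing is weakly dominant for j when that share is at least 1/2.8 = 0.3571, and contributing 0 is dominant otherwise.
Wei alone (share 7/16) is above the threshold, contributing 54; the remaining 4 contribute 0. Total contributed: 54.
The group guarantee fund pays out 2.8 × 54 = 151.20 in total (split across the unequal shares, but the aggregate is all that matters for the group sum).
The 4 free-riders keep 54 each, adding 216. Group total = 216 + 151.20 = 367.20.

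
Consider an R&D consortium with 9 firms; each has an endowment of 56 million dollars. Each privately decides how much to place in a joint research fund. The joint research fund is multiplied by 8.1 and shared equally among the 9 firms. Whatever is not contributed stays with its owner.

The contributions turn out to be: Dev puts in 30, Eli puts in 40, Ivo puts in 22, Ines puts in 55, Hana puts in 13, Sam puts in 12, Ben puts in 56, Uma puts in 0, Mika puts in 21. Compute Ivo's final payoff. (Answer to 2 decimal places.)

258.10 million dollars

Total contributed: 30 + 40 + 22 + 55 + 13 + 12 + 56 + 0 + 21 = 249.
Each receives 8.1 × 249 / 9 = 224.10 from the joint research fund.
Ivo keeps 56 − 22 = 34, so Ivo's payoff is 34 + 224.10 = 258.10.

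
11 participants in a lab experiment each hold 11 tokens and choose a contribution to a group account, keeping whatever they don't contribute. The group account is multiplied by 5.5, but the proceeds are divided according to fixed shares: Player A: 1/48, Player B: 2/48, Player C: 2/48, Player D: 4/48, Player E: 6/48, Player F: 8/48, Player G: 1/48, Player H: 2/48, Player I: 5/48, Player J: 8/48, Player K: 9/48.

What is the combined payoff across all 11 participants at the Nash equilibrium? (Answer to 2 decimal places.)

170.50 tokens

A player with share s gets back 5.5·s per unit contributed, so full contribution is dominant for anyone with s > 1/5.5 = 0.1818 and zero contribution is dominant for anyone below.
Only Player K (9/48) clears that bar, contributing 11; the remaining 10 contribute 0. Total contributed: 11.
The group account pays out 5.5 × 11 = 60.50 in total (split across the unequal shares, but the aggregate is all that matters for the group sum).
The 10 free-riders keep 11 each, adding 110. Group total = 110 + 60.50 = 170.50.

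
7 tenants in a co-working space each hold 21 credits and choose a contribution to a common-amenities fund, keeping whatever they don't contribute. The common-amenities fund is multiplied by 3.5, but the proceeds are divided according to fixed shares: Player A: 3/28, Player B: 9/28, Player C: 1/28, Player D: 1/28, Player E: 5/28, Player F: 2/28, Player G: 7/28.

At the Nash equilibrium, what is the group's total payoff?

199.50 credits

A player with share s gets back 3.5·s per unit contributed, so full contribution is dominant for anyone with s > 1/3.5 = 0.2857 and zero contribution is dominant for anyone below.
Only Player B (9/28) clears that bar, contributing 21; the remaining 6 contribute 0. Total contributed: 21.
The common-amenities fund pays out 3.5 × 21 = 73.50 in total (split across the unequal shares, but the aggregate is all that matters for the group sum).
The 6 free-riders keep 21 each, adding 126. Group total = 126 + 73.50 = 199.50.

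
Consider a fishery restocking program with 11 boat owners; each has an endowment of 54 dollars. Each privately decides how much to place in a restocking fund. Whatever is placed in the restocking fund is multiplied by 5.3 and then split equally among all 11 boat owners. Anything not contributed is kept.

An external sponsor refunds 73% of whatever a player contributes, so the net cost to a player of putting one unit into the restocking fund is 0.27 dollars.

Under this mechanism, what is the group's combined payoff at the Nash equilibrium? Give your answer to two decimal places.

3581.82 dollars

The effective private return per unit is now (5.3/11) / 0.27 = 1.7845 > 1, so every player's dominant strategy flips to full contribution.
At the Nash equilibrium everyone contributes 54. Group total payoff = 11 × (54 × 0.73 + 5.3 × 54) = 3581.82.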